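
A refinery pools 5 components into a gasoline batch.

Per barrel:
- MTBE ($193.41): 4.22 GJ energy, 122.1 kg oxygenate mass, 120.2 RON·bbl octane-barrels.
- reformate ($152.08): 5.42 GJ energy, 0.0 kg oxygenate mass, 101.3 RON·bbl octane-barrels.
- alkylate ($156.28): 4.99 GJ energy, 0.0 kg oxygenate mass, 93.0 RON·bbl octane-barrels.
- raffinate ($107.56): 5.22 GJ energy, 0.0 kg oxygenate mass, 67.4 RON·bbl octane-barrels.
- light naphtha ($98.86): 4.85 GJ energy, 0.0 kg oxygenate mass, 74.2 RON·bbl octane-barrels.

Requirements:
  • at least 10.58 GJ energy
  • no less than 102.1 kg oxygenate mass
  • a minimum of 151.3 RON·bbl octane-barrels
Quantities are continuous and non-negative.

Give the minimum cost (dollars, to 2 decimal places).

$305.46

Let x1 = barrels of MTBE, x2 = barrels of reformate, x3 = barrels of alkylate, x4 = barrels of raffinate, x5 = barrels of light naphtha.
Minimize 193.41x1 + 152.08x2 + 156.28x3 + 107.56x4 + 98.86x5 s.t.:
  4.22x1 + 5.42x2 + 4.99x3 + 5.22x4 + 4.85x5 ≥ 10.58   (energy)
  122.1x1 ≥ 102.1   (oxygenate mass)
  120.2x1 + 101.3x2 + 93x3 + 67.4x4 + 74.2x5 ≥ 151.3   (octane-barrels)
  x1, x2, x3, x4, x5 ≥ 0.
The minimum-cost mix takes nothing from reformate, alkylate, raffinate — only MTBE, light naphtha. Binding constraints: energy and oxygenate mass.
Optimal quantities: MTBE = 0.8362 barrels, light naphtha = 1.4539 barrels.
Objective = 193.41·0.8362 + 98.86·1.4539 = 305.4620.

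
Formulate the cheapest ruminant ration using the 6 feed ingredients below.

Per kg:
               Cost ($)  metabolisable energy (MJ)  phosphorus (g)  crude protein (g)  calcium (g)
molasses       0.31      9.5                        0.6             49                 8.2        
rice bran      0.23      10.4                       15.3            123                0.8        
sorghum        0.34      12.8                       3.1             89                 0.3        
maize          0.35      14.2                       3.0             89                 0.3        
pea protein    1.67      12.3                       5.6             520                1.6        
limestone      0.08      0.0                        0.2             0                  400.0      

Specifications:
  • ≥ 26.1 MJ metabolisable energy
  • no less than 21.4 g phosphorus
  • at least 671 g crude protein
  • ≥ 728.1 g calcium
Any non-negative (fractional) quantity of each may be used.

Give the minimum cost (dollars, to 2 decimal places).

Treat it as an LP. Let x1 = kg of molasses, x2 = kg of rice bran, x3 = kg of sorghum, x4 = kg of maize, x5 = kg of pea protein, x6 = kg of limestone.
Minimize 0.31x1 + 0.23x2 + 0.34x3 + 0.35x4 + 1.67x5 + 0.08x6 s.t.:
  9.5x1 + 10.4x2 + 12.8x3 + 14.2x4 + 12.3x5 ≥ 26.1   (metabolisable energy)
  0.6x1 + 15.3x2 + 3.1x3 + 3x4 + 5.6x5 + 0.2x6 ≥ 21.4   (phosphorus)
  49x1 + 123x2 + 89x3 + 89x4 + 520x5 ≥ 671   (crude protein)
  8.2x1 + 0.8x2 + 0.3x3 + 0.3x4 + 1.6x5 + 400x6 ≥ 728.1   (calcium)
  x1, x2, x3, x4, x5, x6 ≥ 0.
At the optimum only rice bran, limestone are positive (molasses, sorghum, maize, pea protein = 0). There the crude protein and calcium constraints are tight.
Solving gives x2 = 5.455, x6 = 1.809.
Hence cost = 0.23·5.455 + 0.08·1.809 = $1.3994.

$1.40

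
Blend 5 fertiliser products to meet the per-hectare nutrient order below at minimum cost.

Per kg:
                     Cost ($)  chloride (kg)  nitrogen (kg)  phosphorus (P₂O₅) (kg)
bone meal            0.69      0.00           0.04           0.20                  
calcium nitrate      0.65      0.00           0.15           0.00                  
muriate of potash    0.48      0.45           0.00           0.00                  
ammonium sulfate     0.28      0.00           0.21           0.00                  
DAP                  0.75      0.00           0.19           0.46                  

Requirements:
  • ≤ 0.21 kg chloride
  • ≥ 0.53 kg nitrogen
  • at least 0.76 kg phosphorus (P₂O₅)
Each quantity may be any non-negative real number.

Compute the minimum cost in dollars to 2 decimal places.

$1.53

Treat it as an LP. Let x1 = kg of bone meal, x2 = kg of calcium nitrate, x3 = kg of muriate of potash, x4 = kg of ammonium sulfate, x5 = kg of DAP.
Minimise 0.69x1 + 0.65x2 + 0.48x3 + 0.28x4 + 0.75x5 with:
  0.45x3 ≤ 0.21   (chloride)
  0.04x1 + 0.15x2 + 0.21x4 + 0.19x5 ≥ 0.53   (nitrogen)
  0.2x1 + 0.46x5 ≥ 0.76   (phosphorus (P₂O₅))
  x1, x2, x3, x4, x5 ≥ 0.
At the optimum only ammonium sulfate, DAP are positive (bone meal, calcium nitrate, muriate of potash = 0). The nitrogen and phosphorus (P₂O₅) requirements are met with equality.
Solving gives x4 = 1.029, x5 = 1.652.
Total cost: 0.28·1.029 + 0.75·1.652 = 1.5271.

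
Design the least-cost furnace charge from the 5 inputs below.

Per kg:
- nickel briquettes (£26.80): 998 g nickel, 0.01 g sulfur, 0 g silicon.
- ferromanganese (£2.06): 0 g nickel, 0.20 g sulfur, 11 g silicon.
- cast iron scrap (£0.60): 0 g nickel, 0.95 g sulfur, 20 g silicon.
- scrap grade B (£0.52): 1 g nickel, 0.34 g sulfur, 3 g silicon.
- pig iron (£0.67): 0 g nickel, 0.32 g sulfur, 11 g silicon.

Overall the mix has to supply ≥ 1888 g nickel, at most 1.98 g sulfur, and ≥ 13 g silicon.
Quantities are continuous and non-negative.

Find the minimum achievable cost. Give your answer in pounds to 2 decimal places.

£51.09

Set it up as a linear program. Let x1 = kg of nickel briquettes, x2 = kg of ferromanganese, x3 = kg of cast iron scrap, x4 = kg of scrap grade B, x5 = kg of pig iron.
Minimise 26.8x1 + 2.06x2 + 0.6x3 + 0.52x4 + 0.67x5 subject to:
  998x1 + 1x4 ≥ 1888   (nickel)
  0.01x1 + 0.2x2 + 0.95x3 + 0.34x4 + 0.32x5 ≤ 1.98   (sulfur)
  11x2 + 20x3 + 3x4 + 11x5 ≥ 13   (silicon)
  x1, x2, x3, x4, x5 ≥ 0.
The cheapest feasible vertex uses only nickel briquettes, cast iron scrap; ferromanganese, scrap grade B, pig iron are not used. The nickel and silicon requirements are met with equality.
Optimal quantities: nickel briquettes = 1.8918 kg, cast iron scrap = 0.65 kg.
Total cost: 26.8·1.8918 + 0.6·0.65 = 51.0902.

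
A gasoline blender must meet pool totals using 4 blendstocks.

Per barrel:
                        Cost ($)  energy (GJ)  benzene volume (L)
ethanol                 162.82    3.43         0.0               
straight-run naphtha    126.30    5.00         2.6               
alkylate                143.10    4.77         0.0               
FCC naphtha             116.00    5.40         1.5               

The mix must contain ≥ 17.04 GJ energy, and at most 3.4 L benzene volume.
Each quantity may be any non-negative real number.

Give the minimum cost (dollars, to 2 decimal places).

Let x1 = barrels of ethanol, x2 = barrels of straight-run naphtha, x3 = barrels of alkylate, x4 = barrels of FCC naphtha.
Minimize 162.82x1 + 126.3x2 + 143.1x3 + 116x4 subject to:
  3.43x1 + 5x2 + 4.77x3 + 5.4x4 ≥ 17.04   (energy)
  2.6x2 + 1.5x4 ≤ 3.4   (benzene volume)
  x1, x2, x3, x4 ≥ 0.
The cheapest feasible vertex uses only alkylate, FCC naphtha; ethanol, straight-run naphtha are not used. The energy and benzene volume requirements are met with equality.
So alkylate = 1.006 barrels, FCC naphtha = 2.267 barrels.
Objective = 143.1·1.006 + 116·2.267 = 406.9306.

$406.93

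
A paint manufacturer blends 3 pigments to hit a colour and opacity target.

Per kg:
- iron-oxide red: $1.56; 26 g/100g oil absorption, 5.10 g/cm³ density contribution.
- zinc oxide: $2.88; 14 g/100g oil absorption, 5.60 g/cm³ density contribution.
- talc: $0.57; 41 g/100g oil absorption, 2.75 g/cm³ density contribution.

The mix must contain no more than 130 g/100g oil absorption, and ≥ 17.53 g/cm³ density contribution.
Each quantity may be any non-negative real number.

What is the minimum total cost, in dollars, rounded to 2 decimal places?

Let x1 = kg of iron-oxide red, x2 = kg of zinc oxide, x3 = kg of talc.
Minimize 1.56x1 + 2.88x2 + 0.57x3 subject to:
  26x1 + 14x2 + 41x3 ≤ 130   (oil absorption)
  5.1x1 + 5.6x2 + 2.75x3 ≥ 17.53   (density contribution)
  x1, x2, x3 ≥ 0.
The optimal basis is {iron-oxide red, talc}; zinc oxide drops out. Binding constraints: oil absorption and density contribution.
Solving gives x1 = 2.625, x3 = 1.506.
Cost = 1.56·2.625 + 0.57·1.506 = 4.9534.

$4.95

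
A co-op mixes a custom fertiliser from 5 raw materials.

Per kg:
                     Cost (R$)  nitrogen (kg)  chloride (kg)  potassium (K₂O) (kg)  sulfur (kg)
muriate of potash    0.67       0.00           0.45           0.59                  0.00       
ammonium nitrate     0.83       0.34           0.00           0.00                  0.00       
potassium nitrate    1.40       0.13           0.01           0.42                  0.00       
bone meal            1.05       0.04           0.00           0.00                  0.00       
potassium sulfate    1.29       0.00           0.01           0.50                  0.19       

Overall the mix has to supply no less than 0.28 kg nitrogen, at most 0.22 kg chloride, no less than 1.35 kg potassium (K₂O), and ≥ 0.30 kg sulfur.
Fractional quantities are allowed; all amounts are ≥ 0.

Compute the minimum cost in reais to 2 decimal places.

R$3.79

Let x1 = kg of muriate of potash, x2 = kg of ammonium nitrate, x3 = kg of potassium nitrate, x4 = kg of bone meal, x5 = kg of potassium sulfate.
min 0.67x1 + 0.83x2 + 1.4x3 + 1.05x4 + 1.29x5 subject to:
  0.34x2 + 0.13x3 + 0.04x4 ≥ 0.28   (nitrogen)
  0.45x1 + 0.01x3 + 0.01x5 ≤ 0.22   (chloride)
  0.59x1 + 0.42x3 + 0.5x5 ≥ 1.35   (potassium (K₂O))
  0.19x5 ≥ 0.3   (sulfur)
  x1, x2, x3, x4, x5 ≥ 0.
The optimal basis is {muriate of potash, ammonium nitrate, potassium sulfate}; potassium nitrate, bone meal drop out. Binding constraints: nitrogen, chloride, potassium (K₂O).
Optimal quantities: muriate of potash = 0.4404 kg, ammonium nitrate = 0.8235 kg, potassium sulfate = 2.18 kg.
Hence cost = 0.67·0.4404 + 0.83·0.8235 + 1.29·2.18 = R$3.7908.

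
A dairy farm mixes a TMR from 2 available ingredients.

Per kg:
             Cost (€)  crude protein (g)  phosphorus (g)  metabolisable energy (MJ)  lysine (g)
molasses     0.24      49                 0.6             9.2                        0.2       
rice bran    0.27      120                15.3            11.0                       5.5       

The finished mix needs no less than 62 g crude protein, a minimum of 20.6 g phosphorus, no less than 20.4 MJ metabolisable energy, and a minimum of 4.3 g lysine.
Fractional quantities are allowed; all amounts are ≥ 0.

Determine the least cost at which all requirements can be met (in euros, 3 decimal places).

Treat it as an LP. Let x1 = kg of molasses, x2 = kg of rice bran.
Minimise 0.24x1 + 0.27x2 s.t.:
  49x1 + 120x2 ≥ 62   (crude protein)
  0.6x1 + 15.3x2 ≥ 20.6   (phosphorus)
  9.2x1 + 11x2 ≥ 20.4   (metabolisable energy)
  0.2x1 + 5.5x2 ≥ 4.3   (lysine)
  x1, x2 ≥ 0.
At the optimum only rice bran is positive (molasses = 0). Binding constraint: metabolisable energy.
Solving gives x2 = 1.855.
Cost = 0.27·1.855 = 0.50085.

€0.501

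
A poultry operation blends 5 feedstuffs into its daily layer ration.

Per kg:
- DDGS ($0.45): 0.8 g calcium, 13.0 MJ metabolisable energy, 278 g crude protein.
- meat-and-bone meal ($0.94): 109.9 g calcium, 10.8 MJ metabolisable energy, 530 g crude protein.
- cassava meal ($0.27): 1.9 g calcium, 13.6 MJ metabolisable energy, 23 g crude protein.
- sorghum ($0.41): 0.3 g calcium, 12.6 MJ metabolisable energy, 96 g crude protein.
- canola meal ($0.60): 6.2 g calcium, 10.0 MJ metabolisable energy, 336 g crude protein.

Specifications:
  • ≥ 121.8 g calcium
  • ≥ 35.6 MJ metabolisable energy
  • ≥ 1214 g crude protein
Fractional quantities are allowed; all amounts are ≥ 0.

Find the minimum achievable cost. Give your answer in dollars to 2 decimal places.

$2.05

Let x1 = kg of DDGS, x2 = kg of meat-and-bone meal, x3 = kg of cassava meal, x4 = kg of sorghum, x5 = kg of canola meal.
Minimize 0.45x1 + 0.94x2 + 0.27x3 + 0.41x4 + 0.6x5 subject to:
  0.8x1 + 109.9x2 + 1.9x3 + 0.3x4 + 6.2x5 ≥ 121.8   (calcium)
  13x1 + 10.8x2 + 13.6x3 + 12.6x4 + 10x5 ≥ 35.6   (metabolisable energy)
  278x1 + 530x2 + 23x3 + 96x4 + 336x5 ≥ 1214   (crude protein)
  x1, x2, x3, x4, x5 ≥ 0.
The minimum-cost mix takes nothing from cassava meal, sorghum, canola meal — only DDGS, meat-and-bone meal. Binding constraints: calcium and crude protein.
That vertex is x1 = 2.2857, x2 = 1.0916.
Hence cost = 0.45·2.2857 + 0.94·1.0916 = $2.0547.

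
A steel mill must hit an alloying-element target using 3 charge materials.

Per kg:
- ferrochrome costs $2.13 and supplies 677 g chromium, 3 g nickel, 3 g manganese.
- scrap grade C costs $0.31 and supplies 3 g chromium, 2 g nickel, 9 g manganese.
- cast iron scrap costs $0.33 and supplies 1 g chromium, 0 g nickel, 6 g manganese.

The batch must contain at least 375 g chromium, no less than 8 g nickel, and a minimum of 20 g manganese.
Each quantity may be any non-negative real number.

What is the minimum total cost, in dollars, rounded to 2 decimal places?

$2.14

Let x1 = kg of ferrochrome, x2 = kg of scrap grade C, x3 = kg of cast iron scrap.
Minimize 2.13x1 + 0.31x2 + 0.33x3 subject to:
  677x1 + 3x2 + 1x3 ≥ 375   (chromium)
  3x1 + 2x2 ≥ 8   (nickel)
  3x1 + 9x2 + 6x3 ≥ 20   (manganese)
  x1, x2, x3 ≥ 0.
At the optimum only ferrochrome, scrap grade C are positive (cast iron scrap = 0). There the chromium and nickel constraints are tight.
Solving gives x1 = 0.5398, x2 = 3.19.
Hence cost = 2.13·0.5398 + 0.31·3.19 = $2.1387.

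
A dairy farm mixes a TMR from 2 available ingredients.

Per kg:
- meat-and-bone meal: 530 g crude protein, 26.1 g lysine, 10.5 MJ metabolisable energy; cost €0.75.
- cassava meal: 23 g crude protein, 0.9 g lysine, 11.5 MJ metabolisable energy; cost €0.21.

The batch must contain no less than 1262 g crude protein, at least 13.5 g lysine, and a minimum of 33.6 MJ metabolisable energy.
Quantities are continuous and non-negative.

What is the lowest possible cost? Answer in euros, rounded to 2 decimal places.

€1.92

This is a linear program. Let x1 = kg of meat-and-bone meal, x2 = kg of cassava meal.
Minimize 0.75x1 + 0.21x2 s.t.:
  530x1 + 23x2 ≥ 1262   (crude protein)
  26.1x1 + 0.9x2 ≥ 13.5   (lysine)
  10.5x1 + 11.5x2 ≥ 33.6   (metabolisable energy)
  x1, x2 ≥ 0.
Both inputs are positive at the optimum. Binding constraints: crude protein and metabolisable energy.
Solving gives x1 = 2.347, x2 = 0.7785.
Cost = 0.75·2.347 + 0.21·0.7785 = 1.9237.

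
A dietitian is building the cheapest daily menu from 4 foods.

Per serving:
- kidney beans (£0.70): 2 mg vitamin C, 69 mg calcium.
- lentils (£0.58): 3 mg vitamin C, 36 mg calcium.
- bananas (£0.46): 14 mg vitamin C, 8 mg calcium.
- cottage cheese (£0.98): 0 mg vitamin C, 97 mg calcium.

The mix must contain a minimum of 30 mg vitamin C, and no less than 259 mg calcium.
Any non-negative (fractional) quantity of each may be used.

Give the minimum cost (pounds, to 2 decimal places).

This is a linear program. Let x1 = servings of kidney beans, x2 = servings of lentils, x3 = servings of bananas, x4 = servings of cottage cheese.
Minimize 0.7x1 + 0.58x2 + 0.46x3 + 0.98x4 with:
  2x1 + 3x2 + 14x3 ≥ 30   (vitamin C)
  69x1 + 36x2 + 8x3 + 97x4 ≥ 259   (calcium)
  x1, x2, x3, x4 ≥ 0.
The cheapest feasible vertex uses only kidney beans, bananas; lentils, cottage cheese are not used. Binding constraints: vitamin C and calcium.
That vertex is x1 = 3.564, x3 = 1.634.
Cost = 0.7·3.564 + 0.46·1.634 = 3.2464.

£3.25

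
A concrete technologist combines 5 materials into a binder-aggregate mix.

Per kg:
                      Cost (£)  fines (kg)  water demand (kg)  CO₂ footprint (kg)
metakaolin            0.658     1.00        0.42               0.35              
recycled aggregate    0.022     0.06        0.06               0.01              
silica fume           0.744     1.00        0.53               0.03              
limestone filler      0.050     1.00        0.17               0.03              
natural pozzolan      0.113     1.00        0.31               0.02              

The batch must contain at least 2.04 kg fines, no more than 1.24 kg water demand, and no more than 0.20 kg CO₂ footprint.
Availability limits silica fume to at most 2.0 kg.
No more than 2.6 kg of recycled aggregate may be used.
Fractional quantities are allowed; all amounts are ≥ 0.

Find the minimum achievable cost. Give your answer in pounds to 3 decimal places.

Let x1 = kg of metakaolin, x2 = kg of recycled aggregate, x3 = kg of silica fume, x4 = kg of limestone filler, x5 = kg of natural pozzolan.
min 0.658x1 + 0.022x2 + 0.744x3 + 0.05x4 + 0.113x5 subject to:
  1x1 + 0.06x2 + 1x3 + 1x4 + 1x5 ≥ 2.04   (fines)
  0.42x1 + 0.06x2 + 0.53x3 + 0.17x4 + 0.31x5 ≤ 1.24   (water demand)
  0.35x1 + 0.01x2 + 0.03x3 + 0.03x4 + 0.02x5 ≤ 0.2   (CO₂ footprint)
  x3 ≤ 2
  x2 ≤ 2.6
  x1, x2, x3, x4, x5 ≥ 0.
The minimum-cost mix takes nothing from metakaolin, recycled aggregate, silica fume, natural pozzolan — only limestone filler. Binding constraint: fines.
Optimal quantities: limestone filler = 2.04 kg.
Hence cost = 0.05·2.04 = £0.10200.

£0.102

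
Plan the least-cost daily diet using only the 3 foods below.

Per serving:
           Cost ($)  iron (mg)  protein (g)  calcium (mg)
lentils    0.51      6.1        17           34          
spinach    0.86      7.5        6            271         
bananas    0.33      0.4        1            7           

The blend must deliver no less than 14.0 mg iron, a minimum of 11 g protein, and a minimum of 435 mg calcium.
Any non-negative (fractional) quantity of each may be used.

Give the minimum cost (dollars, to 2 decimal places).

$1.53

Let x1 = servings of lentils, x2 = servings of spinach, x3 = servings of bananas.
Minimize 0.51x1 + 0.86x2 + 0.33x3 with:
  6.1x1 + 7.5x2 + 0.4x3 ≥ 14   (iron)
  17x1 + 6x2 + 1x3 ≥ 11   (protein)
  34x1 + 271x2 + 7x3 ≥ 435   (calcium)
  x1, x2, x3 ≥ 0.
The optimal basis is {lentils, spinach}; bananas drops out. There the iron and calcium constraints are tight.
So lentils = 0.3802 servings, spinach = 1.557 servings.
Total cost: 0.51·0.3802 + 0.86·1.557 = 1.5329.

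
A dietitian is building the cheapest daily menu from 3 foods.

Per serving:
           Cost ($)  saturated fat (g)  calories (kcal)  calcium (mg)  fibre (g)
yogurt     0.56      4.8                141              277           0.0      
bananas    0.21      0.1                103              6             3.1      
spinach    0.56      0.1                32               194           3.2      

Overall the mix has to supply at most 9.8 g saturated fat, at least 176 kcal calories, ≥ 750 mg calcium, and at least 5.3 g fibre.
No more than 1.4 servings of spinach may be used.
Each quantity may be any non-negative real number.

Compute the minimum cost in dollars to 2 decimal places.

Let x1 = servings of yogurt, x2 = servings of bananas, x3 = servings of spinach.
min 0.56x1 + 0.21x2 + 0.56x3 s.t.:
  4.8x1 + 0.1x2 + 0.1x3 ≤ 9.8   (saturated fat)
  141x1 + 103x2 + 32x3 ≥ 176   (calories)
  277x1 + 6x2 + 194x3 ≥ 750   (calcium)
  3.1x2 + 3.2x3 ≥ 5.3   (fibre)
  x3 ≤ 1.4
  x1, x2, x3 ≥ 0.
The optimal mix uses every input. Binding constraints: calcium, fibre, the spinach cap.
Solving gives x1 = 1.721, x2 = 0.2645, x3 = 1.4.
Total cost: 0.56·1.721 + 0.21·0.2645 + 0.56·1.4 = 1.8033.

$1.80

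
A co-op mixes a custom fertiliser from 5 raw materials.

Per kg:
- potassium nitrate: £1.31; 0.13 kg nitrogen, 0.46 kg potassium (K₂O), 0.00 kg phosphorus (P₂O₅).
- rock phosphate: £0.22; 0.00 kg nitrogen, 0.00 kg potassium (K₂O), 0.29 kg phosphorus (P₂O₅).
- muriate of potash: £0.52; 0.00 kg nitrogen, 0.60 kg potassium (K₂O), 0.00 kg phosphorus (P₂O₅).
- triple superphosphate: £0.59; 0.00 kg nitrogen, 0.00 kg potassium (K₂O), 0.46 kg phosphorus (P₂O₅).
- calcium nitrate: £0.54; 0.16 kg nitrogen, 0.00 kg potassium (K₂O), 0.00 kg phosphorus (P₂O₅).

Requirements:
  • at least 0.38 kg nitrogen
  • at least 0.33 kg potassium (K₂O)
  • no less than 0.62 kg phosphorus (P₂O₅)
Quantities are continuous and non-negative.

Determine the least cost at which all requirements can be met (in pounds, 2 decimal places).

£2.04

Set it up as a linear program. Let x1 = kg of potassium nitrate, x2 = kg of rock phosphate, x3 = kg of muriate of potash, x4 = kg of triple superphosphate, x5 = kg of calcium nitrate.
Minimise 1.31x1 + 0.22x2 + 0.52x3 + 0.59x4 + 0.54x5 with:
  0.13x1 + 0.16x5 ≥ 0.38   (nitrogen)
  0.46x1 + 0.6x3 ≥ 0.33   (potassium (K₂O))
  0.29x2 + 0.46x4 ≥ 0.62   (phosphorus (P₂O₅))
  x1, x2, x3, x4, x5 ≥ 0.
The minimum-cost mix takes nothing from potassium nitrate, triple superphosphate — only rock phosphate, muriate of potash, calcium nitrate. The nitrogen, potassium (K₂O), phosphorus (P₂O₅) requirements are met with equality.
That vertex is x2 = 2.138, x3 = 0.55, x5 = 2.375.
Objective = 0.22·2.138 + 0.52·0.55 + 0.54·2.375 = 2.0389.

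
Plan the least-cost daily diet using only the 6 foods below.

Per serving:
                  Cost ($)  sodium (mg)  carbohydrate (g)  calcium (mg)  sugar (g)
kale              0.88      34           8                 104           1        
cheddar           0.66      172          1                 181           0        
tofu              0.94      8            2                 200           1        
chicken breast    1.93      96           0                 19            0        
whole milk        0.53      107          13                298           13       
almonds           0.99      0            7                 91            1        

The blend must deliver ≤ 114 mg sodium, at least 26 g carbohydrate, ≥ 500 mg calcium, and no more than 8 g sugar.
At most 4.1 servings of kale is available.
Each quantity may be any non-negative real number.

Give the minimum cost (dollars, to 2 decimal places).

$3.11

Let x1 = servings of kale, x2 = servings of cheddar, x3 = servings of tofu, x4 = servings of chicken breast, x5 = servings of whole milk, x6 = servings of almonds.
Minimise 0.88x1 + 0.66x2 + 0.94x3 + 1.93x4 + 0.53x5 + 0.99x6 with:
  34x1 + 172x2 + 8x3 + 96x4 + 107x5 ≤ 114   (sodium)
  8x1 + 1x2 + 2x3 + 13x5 + 7x6 ≥ 26   (carbohydrate)
  104x1 + 181x2 + 200x3 + 19x4 + 298x5 + 91x6 ≥ 500   (calcium)
  1x1 + 1x3 + 13x5 + 1x6 ≤ 8   (sugar)
  x1 ≤ 4.1
  x1, x2, x3, x4, x5, x6 ≥ 0.
The cheapest feasible vertex uses only kale, tofu, whole milk, almonds; cheddar, chicken breast are not used. Binding constraints: sodium, carbohydrate, calcium, sugar.
So kale = 2.038 servings, tofu = 0.6578 servings, whole milk = 0.3686 servings, almonds = 0.5124 servings.
Total cost: 0.88·2.038 + 0.94·0.6578 + 0.53·0.3686 + 0.99·0.5124 = 3.1144.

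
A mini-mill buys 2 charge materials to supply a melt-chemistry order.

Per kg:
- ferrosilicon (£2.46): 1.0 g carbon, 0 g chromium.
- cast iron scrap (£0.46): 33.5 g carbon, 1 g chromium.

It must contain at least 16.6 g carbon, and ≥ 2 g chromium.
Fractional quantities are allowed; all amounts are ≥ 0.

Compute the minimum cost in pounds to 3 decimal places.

Set it up as a linear program. Let x1 = kg of ferrosilicon, x2 = kg of cast iron scrap.
Minimise 2.46x1 + 0.46x2 with:
  1x1 + 33.5x2 ≥ 16.6   (carbon)
  1x2 ≥ 2   (chromium)
  x1, x2 ≥ 0.
The minimum-cost mix takes nothing from ferrosilicon — only cast iron scrap. The chromium requirement is met with equality.
Solving gives x2 = 2.
Total cost: 0.46·2 = 0.92000.

£0.920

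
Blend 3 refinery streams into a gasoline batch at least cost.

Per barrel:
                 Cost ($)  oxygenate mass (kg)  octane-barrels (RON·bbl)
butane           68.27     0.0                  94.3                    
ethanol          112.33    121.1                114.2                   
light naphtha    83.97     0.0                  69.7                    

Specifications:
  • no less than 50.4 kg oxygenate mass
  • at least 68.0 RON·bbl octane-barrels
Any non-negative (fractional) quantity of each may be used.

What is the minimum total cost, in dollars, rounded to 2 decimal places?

$61.57

Treat it as an LP. Let x1 = barrels of butane, x2 = barrels of ethanol, x3 = barrels of light naphtha.
Minimize 68.27x1 + 112.33x2 + 83.97x3 subject to:
  121.1x2 ≥ 50.4   (oxygenate mass)
  94.3x1 + 114.2x2 + 69.7x3 ≥ 68   (octane-barrels)
  x1, x2, x3 ≥ 0.
At the optimum only butane, ethanol are positive (light naphtha = 0). Binding constraints: oxygenate mass and octane-barrels.
Solving gives x1 = 0.2171, x2 = 0.4162.
Hence cost = 68.27·0.2171 + 112.33·0.4162 = $61.5732.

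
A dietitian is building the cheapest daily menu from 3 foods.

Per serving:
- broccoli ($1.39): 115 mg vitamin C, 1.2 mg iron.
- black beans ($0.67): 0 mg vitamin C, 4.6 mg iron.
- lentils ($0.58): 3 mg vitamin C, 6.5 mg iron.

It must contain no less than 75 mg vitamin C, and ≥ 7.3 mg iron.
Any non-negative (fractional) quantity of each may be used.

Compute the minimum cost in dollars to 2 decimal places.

Treat it as an LP. Let x1 = servings of broccoli, x2 = servings of black beans, x3 = servings of lentils.
min 1.39x1 + 0.67x2 + 0.58x3 subject to:
  115x1 + 3x3 ≥ 75   (vitamin C)
  1.2x1 + 4.6x2 + 6.5x3 ≥ 7.3   (iron)
  x1, x2, x3 ≥ 0.
The minimum-cost mix takes nothing from black beans — only broccoli, lentils. Binding constraints: vitamin C and iron.
That vertex is x1 = 0.6259, x3 = 1.008.
Cost = 1.39·0.6259 + 0.58·1.008 = 1.4546.

$1.45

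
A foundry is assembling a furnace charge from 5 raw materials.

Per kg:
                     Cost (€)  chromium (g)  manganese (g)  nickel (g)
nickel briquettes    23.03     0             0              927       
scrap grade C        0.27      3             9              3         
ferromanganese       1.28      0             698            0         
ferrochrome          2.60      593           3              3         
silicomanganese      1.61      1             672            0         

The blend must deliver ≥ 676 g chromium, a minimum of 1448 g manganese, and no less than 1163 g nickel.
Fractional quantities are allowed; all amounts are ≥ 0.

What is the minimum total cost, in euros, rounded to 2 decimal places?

Treat it as an LP. Let x1 = kg of nickel briquettes, x2 = kg of scrap grade C, x3 = kg of ferromanganese, x4 = kg of ferrochrome, x5 = kg of silicomanganese.
Minimize 23.03x1 + 0.27x2 + 1.28x3 + 2.6x4 + 1.61x5 subject to:
  3x2 + 593x4 + 1x5 ≥ 676   (chromium)
  9x2 + 698x3 + 3x4 + 672x5 ≥ 1448   (manganese)
  927x1 + 3x2 + 3x4 ≥ 1163   (nickel)
  x1, x2, x3, x4, x5 ≥ 0.
The optimal basis is {nickel briquettes, ferromanganese, ferrochrome}; scrap grade C, silicomanganese drop out. The chromium, manganese, nickel requirements are met with equality.
That vertex is x1 = 1.251, x3 = 2.07, x4 = 1.14.
Cost = 23.03·1.251 + 1.28·2.07 + 2.6·1.14 = 34.4241.

€34.42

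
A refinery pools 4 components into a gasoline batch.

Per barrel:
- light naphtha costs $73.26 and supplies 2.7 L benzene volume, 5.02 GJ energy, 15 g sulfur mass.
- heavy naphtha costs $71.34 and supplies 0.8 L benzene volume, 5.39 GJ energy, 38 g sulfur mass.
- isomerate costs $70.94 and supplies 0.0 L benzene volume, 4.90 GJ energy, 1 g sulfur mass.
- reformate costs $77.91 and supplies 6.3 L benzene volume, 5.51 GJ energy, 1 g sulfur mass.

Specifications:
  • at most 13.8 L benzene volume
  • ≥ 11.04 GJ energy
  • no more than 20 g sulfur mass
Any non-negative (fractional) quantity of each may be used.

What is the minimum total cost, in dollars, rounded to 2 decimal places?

Let x1 = barrels of light naphtha, x2 = barrels of heavy naphtha, x3 = barrels of isomerate, x4 = barrels of reformate.
Minimize 73.26x1 + 71.34x2 + 70.94x3 + 77.91x4 s.t.:
  2.7x1 + 0.8x2 + 6.3x4 ≤ 13.8   (benzene volume)
  5.02x1 + 5.39x2 + 4.9x3 + 5.51x4 ≥ 11.04   (energy)
  15x1 + 38x2 + 1x3 + 1x4 ≤ 20   (sulfur mass)
  x1, x2, x3, x4 ≥ 0.
The cheapest feasible vertex uses only heavy naphtha, reformate; light naphtha, isomerate are not used. The energy and sulfur mass requirements are met with equality.
That vertex is x2 = 0.4861, x4 = 1.5281.
Total cost: 71.34·0.4861 + 77.91·1.5281 = 153.7326.

$153.73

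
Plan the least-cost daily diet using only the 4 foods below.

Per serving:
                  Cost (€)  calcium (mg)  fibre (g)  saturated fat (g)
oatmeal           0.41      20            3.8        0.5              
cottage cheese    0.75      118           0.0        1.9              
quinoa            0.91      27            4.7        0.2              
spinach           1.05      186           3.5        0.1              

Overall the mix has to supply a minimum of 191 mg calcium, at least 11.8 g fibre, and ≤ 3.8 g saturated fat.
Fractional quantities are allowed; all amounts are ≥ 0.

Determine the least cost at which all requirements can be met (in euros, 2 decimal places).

This is a linear program. Let x1 = servings of oatmeal, x2 = servings of cottage cheese, x3 = servings of quinoa, x4 = servings of spinach.
Minimize 0.41x1 + 0.75x2 + 0.91x3 + 1.05x4 with:
  20x1 + 118x2 + 27x3 + 186x4 ≥ 191   (calcium)
  3.8x1 + 4.7x3 + 3.5x4 ≥ 11.8   (fibre)
  0.5x1 + 1.9x2 + 0.2x3 + 0.1x4 ≤ 3.8   (saturated fat)
  x1, x2, x3, x4 ≥ 0.
The cheapest feasible vertex uses only oatmeal, spinach; cottage cheese, quinoa are not used. There the calcium and fibre constraints are tight.
So oatmeal = 2.397 servings, spinach = 0.7692 servings.
Objective = 0.41·2.397 + 1.05·0.7692 = 1.7904.

€1.79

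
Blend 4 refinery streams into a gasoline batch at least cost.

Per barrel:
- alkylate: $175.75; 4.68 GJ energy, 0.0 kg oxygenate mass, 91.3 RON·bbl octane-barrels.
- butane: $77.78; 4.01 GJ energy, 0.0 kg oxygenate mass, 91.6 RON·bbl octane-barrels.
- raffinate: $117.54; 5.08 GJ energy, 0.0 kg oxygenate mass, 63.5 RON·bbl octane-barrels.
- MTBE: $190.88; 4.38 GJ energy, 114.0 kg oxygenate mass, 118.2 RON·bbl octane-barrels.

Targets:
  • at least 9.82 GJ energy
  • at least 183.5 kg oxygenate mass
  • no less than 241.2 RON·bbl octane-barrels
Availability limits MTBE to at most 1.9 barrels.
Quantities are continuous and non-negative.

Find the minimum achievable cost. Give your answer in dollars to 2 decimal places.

Let x1 = barrels of alkylate, x2 = barrels of butane, x3 = barrels of raffinate, x4 = barrels of MTBE.
Minimize 175.75x1 + 77.78x2 + 117.54x3 + 190.88x4 subject to:
  4.68x1 + 4.01x2 + 5.08x3 + 4.38x4 ≥ 9.82   (energy)
  114x4 ≥ 183.5   (oxygenate mass)
  91.3x1 + 91.6x2 + 63.5x3 + 118.2x4 ≥ 241.2   (octane-barrels)
  x4 ≤ 1.9
  x1, x2, x3, x4 ≥ 0.
The minimum-cost mix takes nothing from alkylate, raffinate — only butane, MTBE. Binding constraints: energy and oxygenate mass.
Optimal quantities: butane = 0.690707 barrels, MTBE = 1.60965 barrels.
Hence cost = 77.78·0.690707 + 190.88·1.60965 = $360.9732.

$360.97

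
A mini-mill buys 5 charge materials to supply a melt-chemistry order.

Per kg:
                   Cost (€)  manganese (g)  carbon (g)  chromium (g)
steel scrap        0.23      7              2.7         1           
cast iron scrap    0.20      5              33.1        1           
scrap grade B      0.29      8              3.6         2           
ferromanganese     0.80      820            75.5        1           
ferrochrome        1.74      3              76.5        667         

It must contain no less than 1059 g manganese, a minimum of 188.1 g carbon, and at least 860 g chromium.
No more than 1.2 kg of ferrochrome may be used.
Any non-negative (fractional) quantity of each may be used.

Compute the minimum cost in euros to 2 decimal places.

Treat it as an LP. Let x1 = kg of steel scrap, x2 = kg of cast iron scrap, x3 = kg of scrap grade B, x4 = kg of ferromanganese, x5 = kg of ferrochrome.
Minimize 0.23x1 + 0.2x2 + 0.29x3 + 0.8x4 + 1.74x5 s.t.:
  7x1 + 5x2 + 8x3 + 820x4 + 3x5 ≥ 1059   (manganese)
  2.7x1 + 33.1x2 + 3.6x3 + 75.5x4 + 76.5x5 ≥ 188.1   (carbon)
  1x1 + 1x2 + 2x3 + 1x4 + 667x5 ≥ 860   (chromium)
  x5 ≤ 1.2
  x1, x2, x3, x4, x5 ≥ 0.
The cheapest feasible vertex uses only scrap grade B, ferromanganese, ferrochrome; steel scrap, cast iron scrap are not used. Binding constraints: manganese, chromium, the ferrochrome cap.
Solving gives x3 = 29.3, x4 = 1.001, x5 = 1.2.
Total cost: 0.29·29.3 + 0.8·1.001 + 1.74·1.2 = 11.3858.

€11.39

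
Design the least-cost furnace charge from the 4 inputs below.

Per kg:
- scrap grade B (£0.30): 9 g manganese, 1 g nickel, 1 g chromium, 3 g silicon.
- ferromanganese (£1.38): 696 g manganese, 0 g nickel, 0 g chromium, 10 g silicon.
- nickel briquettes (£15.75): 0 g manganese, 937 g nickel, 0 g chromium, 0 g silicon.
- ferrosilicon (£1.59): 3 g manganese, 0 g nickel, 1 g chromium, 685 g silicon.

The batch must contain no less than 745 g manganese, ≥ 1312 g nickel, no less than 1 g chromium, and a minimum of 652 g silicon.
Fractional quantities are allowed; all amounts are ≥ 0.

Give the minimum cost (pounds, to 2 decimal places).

£25.03

Set it up as a linear program. Let x1 = kg of scrap grade B, x2 = kg of ferromanganese, x3 = kg of nickel briquettes, x4 = kg of ferrosilicon.
Minimise 0.3x1 + 1.38x2 + 15.75x3 + 1.59x4 subject to:
  9x1 + 696x2 + 3x4 ≥ 745   (manganese)
  1x1 + 937x3 ≥ 1312   (nickel)
  1x1 + 1x4 ≥ 1   (chromium)
  3x1 + 10x2 + 685x4 ≥ 652   (silicon)
  x1, x2, x3, x4 ≥ 0.
All 4 inputs are positive at the optimum. The manganese, nickel, chromium, silicon requirements are met with equality.
Solving gives x1 = 0.06401, x2 = 1.066, x3 = 1.4, x4 = 0.936.
Cost = 0.3·0.06401 + 1.38·1.066 + 15.75·1.4 + 1.59·0.936 = 25.0285.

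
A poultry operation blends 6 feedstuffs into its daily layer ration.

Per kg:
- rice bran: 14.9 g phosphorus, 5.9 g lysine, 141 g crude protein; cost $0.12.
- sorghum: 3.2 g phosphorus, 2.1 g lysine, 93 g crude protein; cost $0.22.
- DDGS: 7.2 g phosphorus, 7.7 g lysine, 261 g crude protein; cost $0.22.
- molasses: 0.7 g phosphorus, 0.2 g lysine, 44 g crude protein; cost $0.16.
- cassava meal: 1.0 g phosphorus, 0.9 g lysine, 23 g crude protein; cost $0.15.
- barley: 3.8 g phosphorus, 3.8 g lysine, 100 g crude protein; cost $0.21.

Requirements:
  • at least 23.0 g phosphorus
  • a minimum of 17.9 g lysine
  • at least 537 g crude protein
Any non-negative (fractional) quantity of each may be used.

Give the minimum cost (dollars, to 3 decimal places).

This is a linear program. Let x1 = kg of rice bran, x2 = kg of sorghum, x3 = kg of DDGS, x4 = kg of molasses, x5 = kg of cassava meal, x6 = kg of barley.
Minimize 0.12x1 + 0.22x2 + 0.22x3 + 0.16x4 + 0.15x5 + 0.21x6 subject to:
  14.9x1 + 3.2x2 + 7.2x3 + 0.7x4 + 1x5 + 3.8x6 ≥ 23   (phosphorus)
  5.9x1 + 2.1x2 + 7.7x3 + 0.2x4 + 0.9x5 + 3.8x6 ≥ 17.9   (lysine)
  141x1 + 93x2 + 261x3 + 44x4 + 23x5 + 100x6 ≥ 537   (crude protein)
  x1, x2, x3, x4, x5, x6 ≥ 0.
The cheapest feasible vertex uses only rice bran, DDGS; sorghum, molasses, cassava meal, barley are not used. The lysine and crude protein requirements are met with equality.
That vertex is x1 = 1.182, x3 = 1.419.
Objective = 0.12·1.182 + 0.22·1.419 = 0.45402.

$0.454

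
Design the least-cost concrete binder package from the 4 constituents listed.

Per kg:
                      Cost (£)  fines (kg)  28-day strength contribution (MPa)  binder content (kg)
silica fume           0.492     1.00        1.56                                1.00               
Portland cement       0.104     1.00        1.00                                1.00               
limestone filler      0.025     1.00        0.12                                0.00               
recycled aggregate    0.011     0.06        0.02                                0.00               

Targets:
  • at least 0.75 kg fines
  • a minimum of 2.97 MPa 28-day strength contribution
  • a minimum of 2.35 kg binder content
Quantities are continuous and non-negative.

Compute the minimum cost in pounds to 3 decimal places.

Set it up as a linear program. Let x1 = kg of silica fume, x2 = kg of Portland cement, x3 = kg of limestone filler, x4 = kg of recycled aggregate.
min 0.492x1 + 0.104x2 + 0.025x3 + 0.011x4 s.t.:
  1x1 + 1x2 + 1x3 + 0.06x4 ≥ 0.75   (fines)
  1.56x1 + 1x2 + 0.12x3 + 0.02x4 ≥ 2.97   (28-day strength contribution)
  1x1 + 1x2 ≥ 2.35   (binder content)
  x1, x2, x3, x4 ≥ 0.
The cheapest feasible vertex uses only Portland cement; silica fume, limestone filler, recycled aggregate are not used. There the 28-day strength contribution constraint is tight.
Solving gives x2 = 2.97.
Total cost: 0.104·2.97 = 0.30888.

£0.309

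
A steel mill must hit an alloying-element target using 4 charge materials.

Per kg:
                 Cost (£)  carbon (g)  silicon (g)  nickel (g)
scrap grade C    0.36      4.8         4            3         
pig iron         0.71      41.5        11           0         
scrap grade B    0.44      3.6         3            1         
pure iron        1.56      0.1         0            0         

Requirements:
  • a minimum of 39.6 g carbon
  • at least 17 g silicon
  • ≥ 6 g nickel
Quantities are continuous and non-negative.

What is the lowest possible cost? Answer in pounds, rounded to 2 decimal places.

Let x1 = kg of scrap grade C, x2 = kg of pig iron, x3 = kg of scrap grade B, x4 = kg of pure iron.
Minimise 0.36x1 + 0.71x2 + 0.44x3 + 1.56x4 with:
  4.8x1 + 41.5x2 + 3.6x3 + 0.1x4 ≥ 39.6   (carbon)
  4x1 + 11x2 + 3x3 ≥ 17   (silicon)
  3x1 + 1x3 ≥ 6   (nickel)
  x1, x2, x3, x4 ≥ 0.
The minimum-cost mix takes nothing from scrap grade B, pure iron — only scrap grade C, pig iron. Binding constraints: silicon and nickel.
So scrap grade C = 2 kg, pig iron = 0.8182 kg.
Total cost: 0.36·2 + 0.71·0.8182 = 1.3009.

£1.30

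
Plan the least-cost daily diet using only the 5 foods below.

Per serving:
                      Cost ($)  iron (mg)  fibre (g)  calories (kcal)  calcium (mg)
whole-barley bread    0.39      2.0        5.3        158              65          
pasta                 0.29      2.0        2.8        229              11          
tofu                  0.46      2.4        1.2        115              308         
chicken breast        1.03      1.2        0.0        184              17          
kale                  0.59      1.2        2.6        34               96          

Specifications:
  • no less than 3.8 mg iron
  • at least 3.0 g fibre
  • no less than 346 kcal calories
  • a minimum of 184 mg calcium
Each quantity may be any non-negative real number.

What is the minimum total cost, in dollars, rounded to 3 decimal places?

$0.613

Let x1 = servings of whole-barley bread, x2 = servings of pasta, x3 = servings of tofu, x4 = servings of chicken breast, x5 = servings of kale.
min 0.39x1 + 0.29x2 + 0.46x3 + 1.03x4 + 0.59x5 s.t.:
  2x1 + 2x2 + 2.4x3 + 1.2x4 + 1.2x5 ≥ 3.8   (iron)
  5.3x1 + 2.8x2 + 1.2x3 + 2.6x5 ≥ 3   (fibre)
  158x1 + 229x2 + 115x3 + 184x4 + 34x5 ≥ 346   (calories)
  65x1 + 11x2 + 308x3 + 17x4 + 96x5 ≥ 184   (calcium)
  x1, x2, x3, x4, x5 ≥ 0.
The cheapest feasible vertex uses only pasta, tofu; whole-barley bread, chicken breast, kale are not used. There the iron and calcium constraints are tight.
That vertex is x2 = 1.236, x3 = 0.5533.
Objective = 0.29·1.236 + 0.46·0.5533 = 0.61296.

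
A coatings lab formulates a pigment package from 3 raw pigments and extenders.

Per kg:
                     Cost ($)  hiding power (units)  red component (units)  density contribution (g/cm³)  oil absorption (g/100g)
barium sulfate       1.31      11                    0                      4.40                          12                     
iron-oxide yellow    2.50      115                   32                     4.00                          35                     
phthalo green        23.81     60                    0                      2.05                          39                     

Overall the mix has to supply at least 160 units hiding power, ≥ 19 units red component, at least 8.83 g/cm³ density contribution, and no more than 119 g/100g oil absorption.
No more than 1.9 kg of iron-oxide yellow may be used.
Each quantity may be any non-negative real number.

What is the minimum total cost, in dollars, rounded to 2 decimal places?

Set it up as a linear program. Let x1 = kg of barium sulfate, x2 = kg of iron-oxide yellow, x3 = kg of phthalo green.
Minimize 1.31x1 + 2.5x2 + 23.81x3 subject to:
  11x1 + 115x2 + 60x3 ≥ 160   (hiding power)
  32x2 ≥ 19   (red component)
  4.4x1 + 4x2 + 2.05x3 ≥ 8.83   (density contribution)
  12x1 + 35x2 + 39x3 ≤ 119   (oil absorption)
  x2 ≤ 1.9
  x1, x2, x3 ≥ 0.
At the optimum only barium sulfate, iron-oxide yellow are positive (phthalo green = 0). The hiding power and density contribution requirements are met with equality.
Optimal quantities: barium sulfate = 0.8127 kg, iron-oxide yellow = 1.314 kg.
Objective = 1.31·0.8127 + 2.5·1.314 = 4.3496.

$4.35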